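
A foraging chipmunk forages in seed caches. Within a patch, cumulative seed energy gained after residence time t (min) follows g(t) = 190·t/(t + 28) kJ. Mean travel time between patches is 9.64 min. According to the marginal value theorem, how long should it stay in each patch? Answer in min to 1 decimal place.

16.4 min

Maximise g(t)/(T+t): set derivative to zero → g'(t)(T+t) = g(t).
g'(t) = 190·28/(t + 28)². Setting 190·28/(t+28)² = 190t/[(t+28)(9.64+t)] gives 28(9.64+t) = t(t+28), so t² = 28×9.64 = 269.9.
t* = √269.9 = 16.43 min.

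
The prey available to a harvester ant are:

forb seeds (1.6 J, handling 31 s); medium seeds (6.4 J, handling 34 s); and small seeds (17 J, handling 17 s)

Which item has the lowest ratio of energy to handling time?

forb seeds

In descending order of E/h:
small seeds: 17/17 = 1 J/s
medium seeds: 6.4/34 = 0.188 J/s
forb seeds: 1.6/31 = 0.0516 J/s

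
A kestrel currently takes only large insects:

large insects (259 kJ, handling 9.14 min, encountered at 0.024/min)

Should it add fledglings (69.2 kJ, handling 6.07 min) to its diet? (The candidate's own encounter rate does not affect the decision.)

Yes

Current rate: (0.024×259)/(1 + 0.024×9.14) = 5.098 kJ/min.
Profitability of fledglings: 69.2/6.07 = 11.4 kJ/min.
Since 11.4 > R, including fledglings increases the long-run rate.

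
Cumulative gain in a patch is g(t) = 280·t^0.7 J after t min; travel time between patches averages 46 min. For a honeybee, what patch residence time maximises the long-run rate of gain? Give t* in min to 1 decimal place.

Maximise g(t)/(T+t): set derivative to zero → g'(t)(T+t) = g(t).
g'(t) = 0.7·280·t^-0.3. Setting 0.7·280·t^-0.3 = 280·t^0.7/(46+t) gives 0.7(46+t) = t, so 0.30·t = 0.7×46.
t* = 0.7×46/0.30 = 107.3 min.

107.3 min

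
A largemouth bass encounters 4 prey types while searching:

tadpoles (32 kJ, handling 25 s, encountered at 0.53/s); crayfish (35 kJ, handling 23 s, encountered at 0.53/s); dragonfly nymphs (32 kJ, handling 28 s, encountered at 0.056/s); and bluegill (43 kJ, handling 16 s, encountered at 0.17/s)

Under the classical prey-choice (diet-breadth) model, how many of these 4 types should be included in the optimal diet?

1

Rank by E/h (kJ/s): bluegill 2.69, crayfish 1.52, tadpoles 1.28, dragonfly nymphs 1.14. Include each in turn until the next type's E/h falls below the running intake rate.
Rate on top 1: 1.965. crayfish: 1.52 < 1.965 → exclude; stop.
Optimal diet: bluegill — 1 of 4 types.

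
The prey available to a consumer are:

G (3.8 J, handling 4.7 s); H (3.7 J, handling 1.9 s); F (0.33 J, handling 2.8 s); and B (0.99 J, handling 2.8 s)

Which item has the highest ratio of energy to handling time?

H

Profitability E/h (J/s): G = 3.8/4.7 = 0.809, H = 3.7/1.9 = 1.95, F = 0.33/2.8 = 0.118, B = 0.99/2.8 = 0.354.
Ranked: H > G > B > F.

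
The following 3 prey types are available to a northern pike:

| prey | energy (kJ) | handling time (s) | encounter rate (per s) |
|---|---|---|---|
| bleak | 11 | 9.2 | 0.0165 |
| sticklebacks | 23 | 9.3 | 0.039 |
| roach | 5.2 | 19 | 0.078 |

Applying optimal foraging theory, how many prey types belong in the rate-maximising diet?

Rank by E/h (kJ/s): sticklebacks 2.47, bleak 1.2, roach 0.274. Include each in turn until the next type's E/h falls below the running intake rate.
Rate on top 1: 0.6583. bleak: 1.2 > 0.6583 → include.
Rate on top 2: 0.7121. roach: 0.274 < 0.7121 → exclude; stop.
Optimal diet: sticklebacks, bleak — 2 of 3 types.

2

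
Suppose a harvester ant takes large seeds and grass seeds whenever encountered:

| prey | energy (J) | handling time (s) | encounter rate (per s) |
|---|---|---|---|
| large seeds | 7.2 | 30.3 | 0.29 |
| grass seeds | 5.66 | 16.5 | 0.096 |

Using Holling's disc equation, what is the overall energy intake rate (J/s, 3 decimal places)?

R = Σλ_iE_i / (1 + Σλ_ih_i)
Numerator: 0.29×7.2 + 0.096×5.66 = 2.631
Denominator: 1 + 0.29×30.3 + 0.096×16.5 = 11.37
R = 2.631/11.37 = 0.2314 J/s

0.231 J/s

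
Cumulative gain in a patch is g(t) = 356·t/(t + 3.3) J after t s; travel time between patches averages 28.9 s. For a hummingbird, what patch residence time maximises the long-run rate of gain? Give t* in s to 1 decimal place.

By the marginal value theorem, leave when the instantaneous gain rate g'(t) equals the habitat-wide average g(t)/(T + t).
g'(t) = 356·3.3/(t + 3.3)². Setting 356·3.3/(t+3.3)² = 356t/[(t+3.3)(28.9+t)] gives 3.3(28.9+t) = t(t+3.3), so t² = 3.3×28.9 = 95.37.
t* = √95.37 = 9.766 s.

9.8 s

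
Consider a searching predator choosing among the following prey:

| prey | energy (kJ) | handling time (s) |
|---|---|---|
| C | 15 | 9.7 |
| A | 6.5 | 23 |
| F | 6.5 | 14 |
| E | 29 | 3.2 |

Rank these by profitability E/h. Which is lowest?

In descending order of E/h:
E: 29/3.2 = 9.06 kJ/s
C: 15/9.7 = 1.55 kJ/s
F: 6.5/14 = 0.464 kJ/s
A: 6.5/23 = 0.283 kJ/s

A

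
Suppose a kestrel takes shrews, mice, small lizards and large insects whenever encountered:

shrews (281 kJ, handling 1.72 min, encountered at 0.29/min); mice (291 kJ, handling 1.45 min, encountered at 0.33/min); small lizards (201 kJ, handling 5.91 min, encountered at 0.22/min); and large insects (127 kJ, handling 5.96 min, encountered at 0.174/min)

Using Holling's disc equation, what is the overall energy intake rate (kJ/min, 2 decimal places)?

R = Σλ_iE_i / (1 + Σλ_ih_i)
Numerator: 0.29×281 + 0.33×291 + 0.22×201 + 0.174×127 = 243.8
Denominator: 1 + 0.29×1.72 + 0.33×1.45 + 0.22×5.91 + 0.174×5.96 = 4.315
R = 243.8/4.315 = 56.52 kJ/min

56.52 kJ/min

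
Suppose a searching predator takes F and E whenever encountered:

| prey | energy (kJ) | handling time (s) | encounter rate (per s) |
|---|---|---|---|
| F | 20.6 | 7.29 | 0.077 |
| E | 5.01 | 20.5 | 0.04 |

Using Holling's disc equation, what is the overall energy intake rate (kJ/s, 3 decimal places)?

Energy encountered per unit search time: 0.077×20.6 + 0.04×5.01 = 1.787 kJ/s.
Handling time per unit search time: 0.077×7.29 + 0.04×20.5 = 1.381.
Rate = 1.787/(1 + 1.381) = 0.7503 kJ/s.

0.750 kJ/s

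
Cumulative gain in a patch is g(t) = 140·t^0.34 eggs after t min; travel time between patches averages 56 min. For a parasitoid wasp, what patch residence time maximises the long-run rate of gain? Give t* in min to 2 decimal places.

28.85 min

By the marginal value theorem, leave when the instantaneous gain rate g'(t) equals the habitat-wide average g(t)/(T + t).
g'(t) = 0.34·140·t^-0.66. Setting 0.34·140·t^-0.66 = 140·t^0.34/(56+t) gives 0.34(56+t) = t, so 0.66·t = 0.34×56.
t* = 0.34×56/0.66 = 28.85 min.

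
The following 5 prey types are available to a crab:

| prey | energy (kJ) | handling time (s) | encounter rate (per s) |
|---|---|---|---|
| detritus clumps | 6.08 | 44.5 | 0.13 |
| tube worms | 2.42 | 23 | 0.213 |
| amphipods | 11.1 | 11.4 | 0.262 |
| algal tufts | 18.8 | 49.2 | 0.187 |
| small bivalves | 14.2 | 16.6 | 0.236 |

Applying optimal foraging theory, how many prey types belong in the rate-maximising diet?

Profitabilities (E/h, kJ/s): amphipods 0.974, small bivalves 0.855, algal tufts 0.382, detritus clumps 0.137, tube worms 0.105. Add prey in this order while the next type's profitability exceeds the intake rate on those already taken.
Rate on top 1: 0.7295. small bivalves: 0.855 > 0.7295 → include.
Rate on top 2: 0.7919. algal tufts: 0.382 < 0.7919 → exclude; stop.
Optimal diet: amphipods, small bivalves — 2 of 5 types.

2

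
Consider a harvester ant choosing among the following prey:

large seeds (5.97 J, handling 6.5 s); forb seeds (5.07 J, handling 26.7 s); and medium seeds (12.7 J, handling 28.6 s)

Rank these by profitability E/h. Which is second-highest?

Profitability E/h (J/s): large seeds = 5.97/6.5 = 0.918, forb seeds = 5.07/26.7 = 0.19, medium seeds = 12.7/28.6 = 0.444.
Ranked: large seeds > medium seeds > forb seeds.

medium seeds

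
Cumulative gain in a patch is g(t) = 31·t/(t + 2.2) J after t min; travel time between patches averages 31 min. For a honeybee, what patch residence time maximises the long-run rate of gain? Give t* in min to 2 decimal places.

Optimal t* satisfies g'(t*) = g(t*)/(T + t*).
g'(t) = 31·2.2/(t + 2.2)². Setting 31·2.2/(t+2.2)² = 31t/[(t+2.2)(31+t)] gives 2.2(31+t) = t(t+2.2), so t² = 2.2×31 = 68.2.
t* = √68.2 = 8.258 min.

8.26 min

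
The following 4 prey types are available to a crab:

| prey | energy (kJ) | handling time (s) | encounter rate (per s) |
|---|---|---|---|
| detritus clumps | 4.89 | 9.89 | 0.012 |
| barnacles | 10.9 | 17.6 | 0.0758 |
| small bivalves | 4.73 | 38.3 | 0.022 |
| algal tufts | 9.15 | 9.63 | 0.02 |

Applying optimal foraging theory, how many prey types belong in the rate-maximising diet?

3

E/h in descending order: algal tufts 0.95, barnacles 0.619, detritus clumps 0.494, small bivalves 0.123 kJ/s. The optimal diet is the largest prefix of this list for which every included type satisfies E_i/h_i > R on the types above it.
Rate on top 1: 0.1534. barnacles: 0.619 > 0.1534 → include.
Rate on top 2: 0.3994. detritus clumps: 0.494 > 0.3994 → include.
Rate on top 3: 0.4037. small bivalves: 0.123 < 0.4037 → exclude; stop.
Optimal diet: algal tufts, barnacles, detritus clumps — 3 of 4 types.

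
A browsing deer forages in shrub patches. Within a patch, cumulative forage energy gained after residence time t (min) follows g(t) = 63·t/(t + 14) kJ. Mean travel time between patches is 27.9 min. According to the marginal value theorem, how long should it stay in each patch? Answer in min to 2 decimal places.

Optimal t* satisfies g'(t*) = g(t*)/(T + t*).
g'(t) = 63·14/(t + 14)². Setting 63·14/(t+14)² = 63t/[(t+14)(27.9+t)] gives 14(27.9+t) = t(t+14), so t² = 14×27.9 = 390.6.
t* = √390.6 = 19.76 min.

19.76 min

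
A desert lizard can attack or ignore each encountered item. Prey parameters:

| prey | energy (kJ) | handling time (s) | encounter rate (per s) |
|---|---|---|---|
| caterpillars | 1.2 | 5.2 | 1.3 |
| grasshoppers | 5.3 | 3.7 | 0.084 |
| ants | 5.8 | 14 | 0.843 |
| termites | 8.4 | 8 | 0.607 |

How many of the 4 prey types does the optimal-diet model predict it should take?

Profitabilities (E/h, kJ/s): grasshoppers 1.43, termites 1.05, ants 0.414, caterpillars 0.231. Add prey in this order while the next type's profitability exceeds the intake rate on those already taken.
Rate on top 1: 0.3396. termites: 1.05 > 0.3396 → include.
Rate on top 2: 0.899. ants: 0.414 < 0.899 → exclude; stop.
Optimal diet: grasshoppers, termites — 2 of 4 types.

2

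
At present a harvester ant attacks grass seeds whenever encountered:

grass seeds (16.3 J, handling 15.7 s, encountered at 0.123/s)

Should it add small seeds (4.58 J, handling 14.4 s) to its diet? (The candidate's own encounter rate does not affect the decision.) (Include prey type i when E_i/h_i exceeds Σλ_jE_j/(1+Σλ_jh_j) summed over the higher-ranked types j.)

On grass seeds alone, R = ΣλE/(1+Σλh) = 2.005/2.931 = 0.684 J/s.
small seeds: E/h = 4.58/14.4 = 0.3181 J/s.
0.3181 < 0.684, so adding small seeds would lower the average — exclude it.

No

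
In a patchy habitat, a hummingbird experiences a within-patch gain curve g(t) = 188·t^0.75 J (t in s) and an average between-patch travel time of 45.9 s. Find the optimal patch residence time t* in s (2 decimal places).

By the marginal value theorem, leave when the instantaneous gain rate g'(t) equals the habitat-wide average g(t)/(T + t).
g'(t) = 0.75·188·t^-0.25. Setting 0.75·188·t^-0.25 = 188·t^0.75/(45.9+t) gives 0.75(45.9+t) = t, so 0.25·t = 0.75×45.9.
t* = 0.75×45.9/0.25 = 137.7 s.

137.70 s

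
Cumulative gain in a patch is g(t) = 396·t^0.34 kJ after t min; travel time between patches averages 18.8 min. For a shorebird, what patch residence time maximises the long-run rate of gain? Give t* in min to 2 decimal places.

Maximise g(t)/(T+t): set derivative to zero → g'(t)(T+t) = g(t).
g'(t) = 0.34·396·t^-0.66. Setting 0.34·396·t^-0.66 = 396·t^0.34/(18.8+t) gives 0.34(18.8+t) = t, so 0.66·t = 0.34×18.8.
t* = 0.34×18.8/0.66 = 9.685 min.

9.68 min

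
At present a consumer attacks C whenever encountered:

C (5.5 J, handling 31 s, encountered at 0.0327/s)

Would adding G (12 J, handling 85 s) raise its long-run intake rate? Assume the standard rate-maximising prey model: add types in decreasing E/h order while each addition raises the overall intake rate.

Yes

On C alone, R = ΣλE/(1+Σλh) = 0.1799/2.014 = 0.08931 J/s.
G: E/h = 12/85 = 0.1412 J/s.
Since 0.1412 > R, including G increases the long-run rate.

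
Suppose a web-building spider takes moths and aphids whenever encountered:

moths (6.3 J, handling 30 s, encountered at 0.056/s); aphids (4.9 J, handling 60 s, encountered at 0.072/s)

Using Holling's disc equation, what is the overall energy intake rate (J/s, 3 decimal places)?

Energy encountered per unit search time: 0.056×6.3 + 0.072×4.9 = 0.7056 J/s.
Handling time per unit search time: 0.056×30 + 0.072×60 = 6.
Rate = 0.7056/(1 + 6) = 0.1008 J/s.

0.101 J/s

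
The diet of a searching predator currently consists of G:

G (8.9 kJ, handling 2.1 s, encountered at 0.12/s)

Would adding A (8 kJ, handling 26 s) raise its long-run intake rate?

Current rate: (0.12×8.9)/(1 + 0.12×2.1) = 0.853 kJ/s.
Profitability of A: 8/26 = 0.3077 kJ/s.
Since 0.3077 < R, time spent handling A is better spent searching.

No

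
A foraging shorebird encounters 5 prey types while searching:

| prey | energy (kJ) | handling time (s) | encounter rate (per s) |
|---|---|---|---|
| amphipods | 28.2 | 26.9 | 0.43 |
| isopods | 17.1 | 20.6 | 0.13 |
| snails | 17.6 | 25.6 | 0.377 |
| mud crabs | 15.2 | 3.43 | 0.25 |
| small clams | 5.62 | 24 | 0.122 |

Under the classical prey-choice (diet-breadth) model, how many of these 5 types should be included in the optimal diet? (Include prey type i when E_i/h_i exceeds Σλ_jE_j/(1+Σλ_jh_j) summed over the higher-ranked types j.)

1

Rank by E/h (kJ/s): mud crabs 4.43, amphipods 1.05, isopods 0.83, snails 0.688, small clams 0.234. Include each in turn until the next type's E/h falls below the running intake rate.
Rate on top 1: 2.046. amphipods: 1.05 < 2.046 → exclude; stop.
Optimal diet: mud crabs — 1 of 5 types.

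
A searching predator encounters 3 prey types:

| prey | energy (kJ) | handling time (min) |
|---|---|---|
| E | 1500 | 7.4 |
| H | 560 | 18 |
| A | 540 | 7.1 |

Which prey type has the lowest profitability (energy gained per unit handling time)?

H

Profitability E/h (kJ/min): E = 1500/7.4 = 203, H = 560/18 = 31.1, A = 540/7.1 = 76.1.
Ranked: E > A > H.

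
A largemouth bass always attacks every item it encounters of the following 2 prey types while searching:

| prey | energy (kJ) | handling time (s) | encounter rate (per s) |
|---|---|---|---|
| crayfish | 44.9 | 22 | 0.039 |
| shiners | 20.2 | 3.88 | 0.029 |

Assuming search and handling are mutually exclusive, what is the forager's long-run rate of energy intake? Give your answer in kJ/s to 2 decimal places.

1.19 kJ/s

Energy encountered per unit search time: 0.039×44.9 + 0.029×20.2 = 2.337 kJ/s.
Handling time per unit search time: 0.039×22 + 0.029×3.88 = 0.9705.
Rate = 2.337/(1 + 0.9705) = 1.186 kJ/s.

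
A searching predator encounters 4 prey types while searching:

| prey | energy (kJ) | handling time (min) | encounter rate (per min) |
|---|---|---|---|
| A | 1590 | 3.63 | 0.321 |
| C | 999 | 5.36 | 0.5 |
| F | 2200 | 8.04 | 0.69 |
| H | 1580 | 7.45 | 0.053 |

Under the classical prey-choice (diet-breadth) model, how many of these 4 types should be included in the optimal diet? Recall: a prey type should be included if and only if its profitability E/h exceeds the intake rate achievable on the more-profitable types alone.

E/h in descending order: A 438, F 274, H 212, C 186 kJ/min. The optimal diet is the largest prefix of this list for which every included type satisfies E_i/h_i > R on the types above it.
Rate on top 1: 235.7. F: 274 > 235.7 → include.
Rate on top 2: 263. H: 212 < 263 → exclude; stop.
Optimal diet: A, F — 2 of 4 types.

2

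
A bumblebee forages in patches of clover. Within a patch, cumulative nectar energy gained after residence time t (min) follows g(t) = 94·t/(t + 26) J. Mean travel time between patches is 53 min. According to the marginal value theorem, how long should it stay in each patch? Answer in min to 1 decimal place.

37.1 min

Optimal t* satisfies g'(t*) = g(t*)/(T + t*).
g'(t) = 94·26/(t + 26)². Setting 94·26/(t+26)² = 94t/[(t+26)(53+t)] gives 26(53+t) = t(t+26), so t² = 26×53 = 1378.
t* = √1378 = 37.12 min.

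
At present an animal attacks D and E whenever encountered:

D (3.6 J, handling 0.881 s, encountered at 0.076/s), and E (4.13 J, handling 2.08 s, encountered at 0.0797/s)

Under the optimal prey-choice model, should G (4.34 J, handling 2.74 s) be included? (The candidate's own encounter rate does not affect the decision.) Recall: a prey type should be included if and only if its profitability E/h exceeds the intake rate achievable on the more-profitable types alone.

On D and E alone, R = ΣλE/(1+Σλh) = 0.6028/1.233 = 0.489 J/s.
G: E/h = 4.34/2.74 = 1.584 J/s.
1.584 > 0.489, so adding G raises the average — include it.

Yes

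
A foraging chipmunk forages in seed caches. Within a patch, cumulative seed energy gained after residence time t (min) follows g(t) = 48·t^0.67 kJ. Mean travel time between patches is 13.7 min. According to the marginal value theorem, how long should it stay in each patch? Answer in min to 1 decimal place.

Optimal t* satisfies g'(t*) = g(t*)/(T + t*).
g'(t) = 0.67·48·t^-0.33. Setting 0.67·48·t^-0.33 = 48·t^0.67/(13.7+t) gives 0.67(13.7+t) = t, so 0.33·t = 0.67×13.7.
t* = 0.67×13.7/0.33 = 27.82 min.

27.8 min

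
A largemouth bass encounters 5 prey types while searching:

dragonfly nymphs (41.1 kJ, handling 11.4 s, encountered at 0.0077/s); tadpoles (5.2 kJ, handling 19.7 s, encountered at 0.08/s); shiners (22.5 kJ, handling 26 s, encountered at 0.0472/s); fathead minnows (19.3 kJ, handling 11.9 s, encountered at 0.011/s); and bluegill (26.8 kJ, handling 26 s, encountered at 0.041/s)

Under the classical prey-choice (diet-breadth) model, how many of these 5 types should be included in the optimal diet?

Rank by E/h (kJ/s): dragonfly nymphs 3.61, fathead minnows 1.62, bluegill 1.03, shiners 0.865, tadpoles 0.264. Include each in turn until the next type's E/h falls below the running intake rate.
Rate on top 1: 0.2909. fathead minnows: 1.62 > 0.2909 → include.
Rate on top 2: 0.4339. bluegill: 1.03 > 0.4339 → include.
Rate on top 3: 0.7124. shiners: 0.865 > 0.7124 → include.
Rate on top 4: 0.7658. tadpoles: 0.264 < 0.7658 → exclude; stop.
Optimal diet: dragonfly nymphs, fathead minnows, bluegill, shiners — 4 of 5 types.

4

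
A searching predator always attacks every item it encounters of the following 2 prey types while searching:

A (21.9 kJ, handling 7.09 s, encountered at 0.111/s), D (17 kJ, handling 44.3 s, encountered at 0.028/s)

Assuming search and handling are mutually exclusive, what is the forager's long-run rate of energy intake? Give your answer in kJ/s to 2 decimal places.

0.96 kJ/s

R = Σλ_iE_i / (1 + Σλ_ih_i)
Numerator: 0.111×21.9 + 0.028×17 = 2.907
Denominator: 1 + 0.111×7.09 + 0.028×44.3 = 3.027
R = 2.907/3.027 = 0.9602 kJ/s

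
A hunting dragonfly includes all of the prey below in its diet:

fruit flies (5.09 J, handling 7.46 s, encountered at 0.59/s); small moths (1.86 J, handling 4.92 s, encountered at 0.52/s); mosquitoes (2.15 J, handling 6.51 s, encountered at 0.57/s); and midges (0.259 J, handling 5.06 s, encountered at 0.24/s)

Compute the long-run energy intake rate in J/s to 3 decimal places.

Energy encountered per unit search time: 0.59×5.09 + 0.52×1.86 + 0.57×2.15 + 0.24×0.259 = 5.258 J/s.
Handling time per unit search time: 0.59×7.46 + 0.52×4.92 + 0.57×6.51 + 0.24×5.06 = 11.88.
Rate = 5.258/(1 + 11.88) = 0.4081 J/s.

0.408 J/s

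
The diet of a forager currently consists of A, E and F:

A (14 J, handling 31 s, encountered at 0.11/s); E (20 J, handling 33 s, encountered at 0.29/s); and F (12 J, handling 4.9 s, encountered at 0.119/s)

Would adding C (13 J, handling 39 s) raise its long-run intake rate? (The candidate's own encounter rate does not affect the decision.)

No

On A, E and F alone, R = ΣλE/(1+Σλh) = 8.768/14.56 = 0.6021 J/s.
Profitability of C: 13/39 = 0.3333 J/s.
0.3333 < 0.6021, so adding C would lower the average — exclude it.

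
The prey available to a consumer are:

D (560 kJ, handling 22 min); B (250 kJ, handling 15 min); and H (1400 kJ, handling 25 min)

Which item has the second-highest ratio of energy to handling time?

D

In descending order of E/h:
H: 1400/25 = 56 kJ/min
D: 560/22 = 25.5 kJ/min
B: 250/15 = 16.7 kJ/min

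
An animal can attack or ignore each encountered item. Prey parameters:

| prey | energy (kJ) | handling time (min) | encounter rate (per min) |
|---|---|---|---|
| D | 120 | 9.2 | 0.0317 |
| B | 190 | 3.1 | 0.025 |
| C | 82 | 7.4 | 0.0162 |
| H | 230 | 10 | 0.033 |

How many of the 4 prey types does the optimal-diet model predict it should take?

E/h in descending order: B 61.3, H 23, D 13, C 11.1 kJ/min. The optimal diet is the largest prefix of this list for which every included type satisfies E_i/h_i > R on the types above it.
Rate on top 1: 4.408. H: 23 > 4.408 → include.
Rate on top 2: 8.767. D: 13 > 8.767 → include.
Rate on top 3: 9.501. C: 11.1 > 9.501 → include.
Optimal diet: B, H, D, C — 4 of 4 types.

4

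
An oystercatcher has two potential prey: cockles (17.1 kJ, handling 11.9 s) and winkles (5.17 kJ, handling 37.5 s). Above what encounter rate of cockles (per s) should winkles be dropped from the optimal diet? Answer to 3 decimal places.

0.009 per s

At the threshold, the rate on cockles alone equals the profitability of winkles: λ·17.1/(1 + λ·11.9) = 5.17/37.5 = 0.1379.
Rearranging, λ(17.1 − 0.1379×11.9) = 0.1379, so λ = 0.1379/15.46 = 0.008918 per s.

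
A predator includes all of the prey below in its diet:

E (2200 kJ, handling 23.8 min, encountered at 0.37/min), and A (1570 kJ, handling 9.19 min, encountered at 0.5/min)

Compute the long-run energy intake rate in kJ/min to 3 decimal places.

R = (0.37×2200 + 0.5×1570) / (1 + 0.37×23.8 + 0.5×9.19) = 1599/14.4 = 111 kJ/min.

111.034 kJ/min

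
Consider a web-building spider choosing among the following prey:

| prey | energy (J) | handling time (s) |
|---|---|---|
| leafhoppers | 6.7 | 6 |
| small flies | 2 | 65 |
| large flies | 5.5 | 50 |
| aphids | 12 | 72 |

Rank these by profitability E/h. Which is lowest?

Profitability E/h (J/s): leafhoppers = 6.7/6 = 1.12, small flies = 2/65 = 0.0308, large flies = 5.5/50 = 0.11, aphids = 12/72 = 0.167.
Ranked: leafhoppers > aphids > large flies > small flies.

small flies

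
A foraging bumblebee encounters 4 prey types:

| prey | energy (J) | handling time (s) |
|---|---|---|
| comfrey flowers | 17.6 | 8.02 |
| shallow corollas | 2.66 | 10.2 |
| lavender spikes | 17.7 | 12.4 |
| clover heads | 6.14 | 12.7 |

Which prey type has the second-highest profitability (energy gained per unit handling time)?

Profitability E/h (J/s): comfrey flowers = 17.6/8.02 = 2.19, shallow corollas = 2.66/10.2 = 0.261, lavender spikes = 17.7/12.4 = 1.43, clover heads = 6.14/12.7 = 0.483.
Ranked: comfrey flowers > lavender spikes > clover heads > shallow corollas.

lavender spikes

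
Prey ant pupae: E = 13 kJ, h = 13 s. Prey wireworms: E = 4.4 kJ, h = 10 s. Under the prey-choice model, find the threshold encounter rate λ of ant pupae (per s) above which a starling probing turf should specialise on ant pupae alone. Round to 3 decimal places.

0.060 per s

The zero-one rule: include wireworms iff E₂/h₂ > λE₁/(1+λh₁). Equality gives the switch point.
λE₁h₂ = E₂ + λE₂h₁ ⇒ λ = E₂/(E₁h₂ − E₂h₁) = 4.4/(130 − 57.2) = 0.06044 per s.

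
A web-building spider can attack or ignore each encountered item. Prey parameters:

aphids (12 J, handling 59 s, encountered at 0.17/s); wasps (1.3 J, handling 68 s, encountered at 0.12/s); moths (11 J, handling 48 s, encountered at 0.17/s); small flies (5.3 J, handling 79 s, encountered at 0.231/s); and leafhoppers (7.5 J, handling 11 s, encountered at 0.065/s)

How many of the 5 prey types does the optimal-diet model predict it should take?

Profitabilities (E/h, J/s): leafhoppers 0.682, moths 0.229, aphids 0.203, small flies 0.0671, wasps 0.0191. Add prey in this order while the next type's profitability exceeds the intake rate on those already taken.
Rate on top 1: 0.2843. moths: 0.229 < 0.2843 → exclude; stop.
Optimal diet: leafhoppers — 1 of 5 types.

1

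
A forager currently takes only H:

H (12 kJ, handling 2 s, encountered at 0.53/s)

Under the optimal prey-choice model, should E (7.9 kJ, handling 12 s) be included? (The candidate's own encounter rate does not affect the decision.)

No

Current rate: (0.53×12)/(1 + 0.53×2) = 3.087 kJ/s.
E: E/h = 7.9/12 = 0.6583 kJ/s.
Since 0.6583 < R, time spent handling E is better spent searching.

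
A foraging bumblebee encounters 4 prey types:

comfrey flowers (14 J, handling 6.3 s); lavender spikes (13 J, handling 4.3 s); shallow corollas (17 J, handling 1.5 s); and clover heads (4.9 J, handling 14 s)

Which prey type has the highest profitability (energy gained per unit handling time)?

Profitability E/h (J/s): comfrey flowers = 14/6.3 = 2.22, lavender spikes = 13/4.3 = 3.02, shallow corollas = 17/1.5 = 11.3, clover heads = 4.9/14 = 0.35.
Ranked: shallow corollas > lavender spikes > comfrey flowers > clover heads.

shallow corollas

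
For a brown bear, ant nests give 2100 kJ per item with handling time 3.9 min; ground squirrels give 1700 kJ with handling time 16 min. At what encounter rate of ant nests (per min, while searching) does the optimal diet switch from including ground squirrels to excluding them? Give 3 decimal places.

The zero-one rule: include ground squirrels iff E₂/h₂ > λE₁/(1+λh₁). Equality gives the switch point.
λE₁h₂ = E₂ + λE₂h₁ ⇒ λ = E₂/(E₁h₂ − E₂h₁) = 1700/(3.36e+04 − 6630) = 0.06303 per min.

0.063 per min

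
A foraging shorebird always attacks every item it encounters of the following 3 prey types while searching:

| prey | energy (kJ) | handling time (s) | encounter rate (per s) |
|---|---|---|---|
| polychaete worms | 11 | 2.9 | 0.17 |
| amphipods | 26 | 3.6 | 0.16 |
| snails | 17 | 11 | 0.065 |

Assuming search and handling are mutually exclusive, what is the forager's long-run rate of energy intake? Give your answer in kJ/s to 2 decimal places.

2.56 kJ/s

R = Σλ_iE_i / (1 + Σλ_ih_i)
Numerator: 0.17×11 + 0.16×26 + 0.065×17 = 7.135
Denominator: 1 + 0.17×2.9 + 0.16×3.6 + 0.065×11 = 2.784
R = 7.135/2.784 = 2.563 kJ/s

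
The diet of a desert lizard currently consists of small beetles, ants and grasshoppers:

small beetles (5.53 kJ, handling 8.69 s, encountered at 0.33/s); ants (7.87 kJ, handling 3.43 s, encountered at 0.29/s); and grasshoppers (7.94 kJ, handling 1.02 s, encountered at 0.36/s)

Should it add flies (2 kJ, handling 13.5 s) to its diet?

No

On small beetles, ants and grasshoppers alone, R = ΣλE/(1+Σλh) = 6.966/5.23 = 1.332 kJ/s.
Profitability of flies: 2/13.5 = 0.1481 kJ/s.
0.1481 < 1.332, so adding flies would lower the average — exclude it.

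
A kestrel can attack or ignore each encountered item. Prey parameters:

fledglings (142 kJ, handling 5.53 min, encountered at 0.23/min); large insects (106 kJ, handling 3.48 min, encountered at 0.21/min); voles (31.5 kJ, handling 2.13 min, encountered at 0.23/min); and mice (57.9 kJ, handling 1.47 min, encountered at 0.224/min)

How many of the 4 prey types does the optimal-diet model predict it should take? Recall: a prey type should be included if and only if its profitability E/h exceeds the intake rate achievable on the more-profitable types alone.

3

Rank by E/h (kJ/min): mice 39.4, large insects 30.5, fledglings 25.7, voles 14.8. Include each in turn until the next type's E/h falls below the running intake rate.
Rate on top 1: 9.757. large insects: 30.5 > 9.757 → include.
Rate on top 2: 17.1. fledglings: 25.7 > 17.1 → include.
Rate on top 3: 20.38. voles: 14.8 < 20.38 → exclude; stop.
Optimal diet: mice, large insects, fledglings — 3 of 4 types.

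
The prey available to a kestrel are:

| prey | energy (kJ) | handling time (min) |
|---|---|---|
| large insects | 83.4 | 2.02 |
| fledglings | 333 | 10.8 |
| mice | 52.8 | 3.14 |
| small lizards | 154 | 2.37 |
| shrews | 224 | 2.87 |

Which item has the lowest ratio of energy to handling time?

mice

In descending order of E/h:
shrews: 224/2.87 = 78 kJ/min
small lizards: 154/2.37 = 65 kJ/min
large insects: 83.4/2.02 = 41.3 kJ/min
fledglings: 333/10.8 = 30.8 kJ/min
mice: 52.8/3.14 = 16.8 kJ/min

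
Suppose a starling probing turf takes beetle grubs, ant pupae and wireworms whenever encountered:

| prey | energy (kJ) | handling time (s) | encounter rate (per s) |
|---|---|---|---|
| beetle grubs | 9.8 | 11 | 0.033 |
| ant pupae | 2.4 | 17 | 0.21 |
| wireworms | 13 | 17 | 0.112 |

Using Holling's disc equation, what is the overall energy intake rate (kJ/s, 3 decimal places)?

R = Σλ_iE_i / (1 + Σλ_ih_i)
Numerator: 0.033×9.8 + 0.21×2.4 + 0.112×13 = 2.283
Denominator: 1 + 0.033×11 + 0.21×17 + 0.112×17 = 6.837
R = 2.283/6.837 = 0.334 kJ/s

0.334 kJ/s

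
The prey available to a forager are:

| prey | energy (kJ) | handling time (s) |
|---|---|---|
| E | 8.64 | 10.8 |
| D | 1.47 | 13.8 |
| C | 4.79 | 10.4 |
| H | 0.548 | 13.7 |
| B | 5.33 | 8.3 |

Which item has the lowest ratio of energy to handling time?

H

Profitability E/h (kJ/s): E = 8.64/10.8 = 0.8, D = 1.47/13.8 = 0.107, C = 4.79/10.4 = 0.461, H = 0.548/13.7 = 0.04, B = 5.33/8.3 = 0.642.
Ranked: E > B > C > D > H.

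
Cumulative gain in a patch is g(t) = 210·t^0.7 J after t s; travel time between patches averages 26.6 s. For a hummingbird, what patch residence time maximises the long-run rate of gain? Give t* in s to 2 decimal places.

62.07 s

By the marginal value theorem, leave when the instantaneous gain rate g'(t) equals the habitat-wide average g(t)/(T + t).
g'(t) = 0.7·210·t^-0.3. Setting 0.7·210·t^-0.3 = 210·t^0.7/(26.6+t) gives 0.7(26.6+t) = t, so 0.30·t = 0.7×26.6.
t* = 0.7×26.6/0.30 = 62.07 s.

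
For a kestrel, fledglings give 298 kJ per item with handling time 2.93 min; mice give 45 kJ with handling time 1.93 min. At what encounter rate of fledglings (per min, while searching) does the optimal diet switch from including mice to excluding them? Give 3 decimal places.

At the threshold, the rate on fledglings alone equals the profitability of mice: λ·298/(1 + λ·2.93) = 45/1.93 = 23.32.
Rearranging, λ(298 − 23.32×2.93) = 23.32, so λ = 23.32/229.7 = 0.1015 per min.

0.102 per min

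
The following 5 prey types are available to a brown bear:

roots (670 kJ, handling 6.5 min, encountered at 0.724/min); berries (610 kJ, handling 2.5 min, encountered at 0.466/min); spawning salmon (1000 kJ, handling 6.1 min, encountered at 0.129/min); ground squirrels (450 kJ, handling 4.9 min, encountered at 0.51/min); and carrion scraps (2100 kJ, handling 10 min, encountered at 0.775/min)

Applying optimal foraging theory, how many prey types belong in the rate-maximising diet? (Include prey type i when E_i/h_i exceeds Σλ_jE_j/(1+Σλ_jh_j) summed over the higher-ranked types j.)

2

Rank by E/h (kJ/min): berries 244, carrion scraps 210, spawning salmon 164, roots 103, ground squirrels 91.8. Include each in turn until the next type's E/h falls below the running intake rate.
Rate on top 1: 131.3. carrion scraps: 210 > 131.3 → include.
Rate on top 2: 192.8. spawning salmon: 164 < 192.8 → exclude; stop.
Optimal diet: berries, carrion scraps — 2 of 5 types.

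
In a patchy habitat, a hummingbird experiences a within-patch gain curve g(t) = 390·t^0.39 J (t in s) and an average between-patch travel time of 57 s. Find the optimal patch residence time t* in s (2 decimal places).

36.44 s

Optimal t* satisfies g'(t*) = g(t*)/(T + t*).
g'(t) = 0.39·390·t^-0.61. Setting 0.39·390·t^-0.61 = 390·t^0.39/(57+t) gives 0.39(57+t) = t, so 0.61·t = 0.39×57.
t* = 0.39×57/0.61 = 36.44 s.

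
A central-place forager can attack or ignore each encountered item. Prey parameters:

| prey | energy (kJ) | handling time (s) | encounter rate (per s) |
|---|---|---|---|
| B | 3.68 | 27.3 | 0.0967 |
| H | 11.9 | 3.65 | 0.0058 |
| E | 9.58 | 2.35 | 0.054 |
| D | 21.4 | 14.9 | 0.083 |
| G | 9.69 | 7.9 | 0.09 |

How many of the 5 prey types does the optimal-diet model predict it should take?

Rank by E/h (kJ/s): E 4.08, H 3.26, D 1.44, G 1.23, B 0.135. Include each in turn until the next type's E/h falls below the running intake rate.
Rate on top 1: 0.4591. H: 3.26 > 0.4591 → include.
Rate on top 2: 0.5107. D: 1.44 > 0.5107 → include.
Rate on top 3: 0.9907. G: 1.23 > 0.9907 → include.
Rate on top 4: 1.045. B: 0.135 < 1.045 → exclude; stop.
Optimal diet: E, H, D, G — 4 of 5 types.

4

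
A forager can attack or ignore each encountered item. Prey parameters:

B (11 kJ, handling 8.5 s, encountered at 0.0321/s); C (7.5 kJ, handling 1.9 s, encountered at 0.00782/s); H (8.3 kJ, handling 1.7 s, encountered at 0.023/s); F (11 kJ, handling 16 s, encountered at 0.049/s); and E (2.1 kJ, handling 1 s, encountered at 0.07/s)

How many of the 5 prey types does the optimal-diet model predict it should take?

5

E/h in descending order: H 4.88, C 3.95, E 2.1, B 1.29, F 0.688 kJ/s. The optimal diet is the largest prefix of this list for which every included type satisfies E_i/h_i > R on the types above it.
Rate on top 1: 0.1837. C: 3.95 > 0.1837 → include.
Rate on top 2: 0.2368. E: 2.1 > 0.2368 → include.
Rate on top 3: 0.3528. B: 1.29 > 0.3528 → include.
Rate on top 4: 0.5367. F: 0.688 > 0.5367 → include.
Optimal diet: H, C, E, B, F — 5 of 5 types.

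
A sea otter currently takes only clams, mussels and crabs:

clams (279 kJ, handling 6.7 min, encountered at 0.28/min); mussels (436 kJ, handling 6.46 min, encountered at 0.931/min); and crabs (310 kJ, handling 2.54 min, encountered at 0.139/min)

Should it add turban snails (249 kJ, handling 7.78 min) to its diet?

On clams, mussels and crabs alone, R = ΣλE/(1+Σλh) = 527.1/9.243 = 57.03 kJ/min.
turban snails: E/h = 249/7.78 = 32.01 kJ/min.
Since 32.01 < R, time spent handling turban snails is better spent searching.

No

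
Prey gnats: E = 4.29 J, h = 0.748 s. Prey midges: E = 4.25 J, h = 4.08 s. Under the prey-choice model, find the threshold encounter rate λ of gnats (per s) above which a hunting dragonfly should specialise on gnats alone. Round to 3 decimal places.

0.297 per s

At the threshold, the rate on gnats alone equals the profitability of midges: λ·4.29/(1 + λ·0.748) = 4.25/4.08 = 1.042.
Rearranging, λ(4.29 − 1.042×0.748) = 1.042, so λ = 1.042/3.511 = 0.2967 per s.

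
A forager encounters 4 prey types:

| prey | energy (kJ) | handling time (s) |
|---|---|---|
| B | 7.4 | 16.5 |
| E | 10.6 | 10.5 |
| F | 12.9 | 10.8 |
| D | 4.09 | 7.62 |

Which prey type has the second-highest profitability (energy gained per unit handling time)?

E

Profitability E/h (kJ/s): B = 7.4/16.5 = 0.448, E = 10.6/10.5 = 1.01, F = 12.9/10.8 = 1.19, D = 4.09/7.62 = 0.537.
Ranked: F > E > D > B.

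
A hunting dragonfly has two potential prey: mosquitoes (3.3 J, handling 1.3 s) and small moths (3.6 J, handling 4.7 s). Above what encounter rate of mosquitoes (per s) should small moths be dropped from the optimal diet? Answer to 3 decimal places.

Drop small moths once their profitability E₂/h₂ falls below the rate achievable on mosquitoes alone: E₂/h₂ = λE₁/(1 + λh₁).
Solve for λ: λE₁h₂ = E₂(1 + λh₁) → λ(E₁h₂ − E₂h₁) = E₂ → λ = E₂/(E₁h₂ − E₂h₁).
λ = 3.6/(3.3×4.7 − 3.6×1.3) = 3.6/10.83 = 0.3324 per s.

0.332 per s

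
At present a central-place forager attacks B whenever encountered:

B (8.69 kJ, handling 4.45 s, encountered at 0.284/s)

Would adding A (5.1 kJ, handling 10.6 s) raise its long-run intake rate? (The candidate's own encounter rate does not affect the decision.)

On B alone, R = ΣλE/(1+Σλh) = 2.468/2.264 = 1.09 kJ/s.
Profitability of A: 5.1/10.6 = 0.4811 kJ/s.
Since 0.4811 < R, time spent handling A is better spent searching.

No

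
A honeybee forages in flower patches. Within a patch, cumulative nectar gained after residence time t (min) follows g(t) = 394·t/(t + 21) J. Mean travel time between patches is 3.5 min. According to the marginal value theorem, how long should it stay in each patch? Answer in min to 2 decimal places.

Optimal t* satisfies g'(t*) = g(t*)/(T + t*).
g'(t) = 394·21/(t + 21)². Setting 394·21/(t+21)² = 394t/[(t+21)(3.5+t)] gives 21(3.5+t) = t(t+21), so t² = 21×3.5 = 73.5.
t* = √73.5 = 8.573 min.

8.57 min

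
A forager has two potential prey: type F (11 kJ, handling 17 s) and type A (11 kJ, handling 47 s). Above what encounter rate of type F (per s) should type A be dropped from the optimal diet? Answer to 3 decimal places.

Drop type A once their profitability E₂/h₂ falls below the rate achievable on type F alone: E₂/h₂ = λE₁/(1 + λh₁).
Solve for λ: λE₁h₂ = E₂(1 + λh₁) → λ(E₁h₂ − E₂h₁) = E₂ → λ = E₂/(E₁h₂ − E₂h₁).
λ = 11/(11×47 − 11×17) = 11/330 = 0.03333 per s.

0.033 per s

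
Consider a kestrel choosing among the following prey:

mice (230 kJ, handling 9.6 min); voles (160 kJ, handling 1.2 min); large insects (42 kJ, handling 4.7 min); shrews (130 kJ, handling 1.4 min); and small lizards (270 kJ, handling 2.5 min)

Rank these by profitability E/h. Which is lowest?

In descending order of E/h:
voles: 160/1.2 = 133 kJ/min
small lizards: 270/2.5 = 108 kJ/min
shrews: 130/1.4 = 92.9 kJ/min
mice: 230/9.6 = 24 kJ/min
large insects: 42/4.7 = 8.94 kJ/min

large insects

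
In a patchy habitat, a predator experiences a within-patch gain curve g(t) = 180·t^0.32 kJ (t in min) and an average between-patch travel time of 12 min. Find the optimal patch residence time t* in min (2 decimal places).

5.65 min

Optimal t* satisfies g'(t*) = g(t*)/(T + t*).
g'(t) = 0.32·180·t^-0.68. Setting 0.32·180·t^-0.68 = 180·t^0.32/(12+t) gives 0.32(12+t) = t, so 0.68·t = 0.32×12.
t* = 0.32×12/0.68 = 5.647 min.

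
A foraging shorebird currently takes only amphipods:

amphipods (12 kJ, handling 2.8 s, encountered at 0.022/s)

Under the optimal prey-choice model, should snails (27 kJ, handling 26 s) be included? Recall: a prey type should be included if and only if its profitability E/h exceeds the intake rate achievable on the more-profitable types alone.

Yes

On amphipods alone, R = ΣλE/(1+Σλh) = 0.264/1.062 = 0.2487 kJ/s.
Profitability of snails: 27/26 = 1.038 kJ/s.
Since 1.038 > R, including snails increases the long-run rate.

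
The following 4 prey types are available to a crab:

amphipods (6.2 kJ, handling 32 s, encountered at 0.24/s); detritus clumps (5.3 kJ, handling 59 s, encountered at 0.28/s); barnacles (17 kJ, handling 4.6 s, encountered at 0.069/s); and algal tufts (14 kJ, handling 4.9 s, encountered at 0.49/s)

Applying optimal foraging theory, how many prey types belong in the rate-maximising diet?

Rank by E/h (kJ/s): barnacles 3.7, algal tufts 2.86, amphipods 0.194, detritus clumps 0.0898. Include each in turn until the next type's E/h falls below the running intake rate.
Rate on top 1: 0.8904. algal tufts: 2.86 > 0.8904 → include.
Rate on top 2: 2.16. amphipods: 0.194 < 2.16 → exclude; stop.
Optimal diet: barnacles, algal tufts — 2 of 4 types.

2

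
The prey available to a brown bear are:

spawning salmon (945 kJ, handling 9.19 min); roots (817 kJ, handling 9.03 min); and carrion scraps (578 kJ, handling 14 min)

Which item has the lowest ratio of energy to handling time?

Profitability E/h (kJ/min): spawning salmon = 945/9.19 = 103, roots = 817/9.03 = 90.5, carrion scraps = 578/14 = 41.3.
Ranked: spawning salmon > roots > carrion scraps.

carrion scraps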